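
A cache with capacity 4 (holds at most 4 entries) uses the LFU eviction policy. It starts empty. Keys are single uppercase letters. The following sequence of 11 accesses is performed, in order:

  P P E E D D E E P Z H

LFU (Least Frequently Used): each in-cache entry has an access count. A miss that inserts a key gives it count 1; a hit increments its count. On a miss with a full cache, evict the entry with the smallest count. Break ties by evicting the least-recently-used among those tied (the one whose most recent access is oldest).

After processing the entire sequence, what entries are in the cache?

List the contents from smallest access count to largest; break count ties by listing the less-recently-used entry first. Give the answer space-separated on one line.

Answer: H D P E

Derivation:
LFU simulation (capacity=4):
  1. access P: MISS. Cache: [P(c=1)]
  2. access P: HIT, count now 2. Cache: [P(c=2)]
  3. access E: MISS. Cache: [E(c=1) P(c=2)]
  4. access E: HIT, count now 2. Cache: [P(c=2) E(c=2)]
  5. access D: MISS. Cache: [D(c=1) P(c=2) E(c=2)]
  6. access D: HIT, count now 2. Cache: [P(c=2) E(c=2) D(c=2)]
  7. access E: HIT, count now 3. Cache: [P(c=2) D(c=2) E(c=3)]
  8. access E: HIT, count now 4. Cache: [P(c=2) D(c=2) E(c=4)]
  9. access P: HIT, count now 3. Cache: [D(c=2) P(c=3) E(c=4)]
  10. access Z: MISS. Cache: [Z(c=1) D(c=2) P(c=3) E(c=4)]
  11. access H: MISS, evict Z(c=1). Cache: [H(c=1) D(c=2) P(c=3) E(c=4)]
Total: 6 hits, 5 misses, 1 evictions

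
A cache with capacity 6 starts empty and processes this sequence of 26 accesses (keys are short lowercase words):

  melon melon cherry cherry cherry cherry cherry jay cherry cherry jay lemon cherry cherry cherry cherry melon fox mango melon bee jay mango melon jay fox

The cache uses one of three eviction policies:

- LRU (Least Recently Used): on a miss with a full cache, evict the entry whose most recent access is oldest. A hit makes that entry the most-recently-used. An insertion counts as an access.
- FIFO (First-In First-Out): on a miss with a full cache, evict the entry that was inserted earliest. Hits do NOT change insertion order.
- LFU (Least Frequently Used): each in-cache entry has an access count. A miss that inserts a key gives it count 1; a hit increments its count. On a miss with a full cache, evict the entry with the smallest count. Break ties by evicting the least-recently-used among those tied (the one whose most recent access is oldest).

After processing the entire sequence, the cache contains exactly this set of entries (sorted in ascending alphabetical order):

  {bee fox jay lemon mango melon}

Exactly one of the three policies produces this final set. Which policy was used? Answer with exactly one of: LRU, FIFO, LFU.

Answer: FIFO

Derivation:
Simulating under each policy and comparing final sets:
  LRU: final set = {bee cherry fox jay mango melon} -> differs
  FIFO: final set = {bee fox jay lemon mango melon} -> MATCHES target
  LFU: final set = {bee cherry fox jay mango melon} -> differs
Only FIFO produces the target set.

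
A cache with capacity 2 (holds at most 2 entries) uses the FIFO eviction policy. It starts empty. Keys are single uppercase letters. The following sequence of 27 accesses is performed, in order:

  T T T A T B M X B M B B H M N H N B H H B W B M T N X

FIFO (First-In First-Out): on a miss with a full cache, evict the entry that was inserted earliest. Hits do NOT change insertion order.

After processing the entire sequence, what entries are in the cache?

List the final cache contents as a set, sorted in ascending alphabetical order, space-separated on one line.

Answer: N X

Derivation:
FIFO simulation (capacity=2):
  1. access T: MISS. Cache (old->new): [T]
  2. access T: HIT. Cache (old->new): [T]
  3. access T: HIT. Cache (old->new): [T]
  4. access A: MISS. Cache (old->new): [T A]
  5. access T: HIT. Cache (old->new): [T A]
  6. access B: MISS, evict T. Cache (old->new): [A B]
  7. access M: MISS, evict A. Cache (old->new): [B M]
  8. access X: MISS, evict B. Cache (old->new): [M X]
  9. access B: MISS, evict M. Cache (old->new): [X B]
  10. access M: MISS, evict X. Cache (old->new): [B M]
  11. access B: HIT. Cache (old->new): [B M]
  12. access B: HIT. Cache (old->new): [B M]
  13. access H: MISS, evict B. Cache (old->new): [M H]
  14. access M: HIT. Cache (old->new): [M H]
  15. access N: MISS, evict M. Cache (old->new): [H N]
  16. access H: HIT. Cache (old->new): [H N]
  17. access N: HIT. Cache (old->new): [H N]
  18. access B: MISS, evict H. Cache (old->new): [N B]
  19. access H: MISS, evict N. Cache (old->new): [B H]
  20. access H: HIT. Cache (old->new): [B H]
  21. access B: HIT. Cache (old->new): [B H]
  22. access W: MISS, evict B. Cache (old->new): [H W]
  23. access B: MISS, evict H. Cache (old->new): [W B]
  24. access M: MISS, evict W. Cache (old->new): [B M]
  25. access T: MISS, evict B. Cache (old->new): [M T]
  26. access N: MISS, evict M. Cache (old->new): [T N]
  27. access X: MISS, evict T. Cache (old->new): [N X]
Total: 10 hits, 17 misses, 15 evictions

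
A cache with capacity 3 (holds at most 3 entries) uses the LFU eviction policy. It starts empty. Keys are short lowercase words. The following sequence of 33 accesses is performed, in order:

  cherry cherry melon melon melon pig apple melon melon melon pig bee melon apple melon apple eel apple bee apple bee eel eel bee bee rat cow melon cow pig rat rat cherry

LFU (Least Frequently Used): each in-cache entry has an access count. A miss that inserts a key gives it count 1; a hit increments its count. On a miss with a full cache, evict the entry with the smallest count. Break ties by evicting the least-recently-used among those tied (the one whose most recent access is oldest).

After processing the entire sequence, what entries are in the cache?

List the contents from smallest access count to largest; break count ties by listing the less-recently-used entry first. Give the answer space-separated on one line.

Answer: cherry apple melon

Derivation:
LFU simulation (capacity=3):
  1. access cherry: MISS. Cache: [cherry(c=1)]
  2. access cherry: HIT, count now 2. Cache: [cherry(c=2)]
  3. access melon: MISS. Cache: [melon(c=1) cherry(c=2)]
  4. access melon: HIT, count now 2. Cache: [cherry(c=2) melon(c=2)]
  5. access melon: HIT, count now 3. Cache: [cherry(c=2) melon(c=3)]
  6. access pig: MISS. Cache: [pig(c=1) cherry(c=2) melon(c=3)]
  7. access apple: MISS, evict pig(c=1). Cache: [apple(c=1) cherry(c=2) melon(c=3)]
  8. access melon: HIT, count now 4. Cache: [apple(c=1) cherry(c=2) melon(c=4)]
  9. access melon: HIT, count now 5. Cache: [apple(c=1) cherry(c=2) melon(c=5)]
  10. access melon: HIT, count now 6. Cache: [apple(c=1) cherry(c=2) melon(c=6)]
  11. access pig: MISS, evict apple(c=1). Cache: [pig(c=1) cherry(c=2) melon(c=6)]
  12. access bee: MISS, evict pig(c=1). Cache: [bee(c=1) cherry(c=2) melon(c=6)]
  13. access melon: HIT, count now 7. Cache: [bee(c=1) cherry(c=2) melon(c=7)]
  14. access apple: MISS, evict bee(c=1). Cache: [apple(c=1) cherry(c=2) melon(c=7)]
  15. access melon: HIT, count now 8. Cache: [apple(c=1) cherry(c=2) melon(c=8)]
  16. access apple: HIT, count now 2. Cache: [cherry(c=2) apple(c=2) melon(c=8)]
  17. access eel: MISS, evict cherry(c=2). Cache: [eel(c=1) apple(c=2) melon(c=8)]
  18. access apple: HIT, count now 3. Cache: [eel(c=1) apple(c=3) melon(c=8)]
  19. access bee: MISS, evict eel(c=1). Cache: [bee(c=1) apple(c=3) melon(c=8)]
  20. access apple: HIT, count now 4. Cache: [bee(c=1) apple(c=4) melon(c=8)]
  21. access bee: HIT, count now 2. Cache: [bee(c=2) apple(c=4) melon(c=8)]
  22. access eel: MISS, evict bee(c=2). Cache: [eel(c=1) apple(c=4) melon(c=8)]
  23. access eel: HIT, count now 2. Cache: [eel(c=2) apple(c=4) melon(c=8)]
  24. access bee: MISS, evict eel(c=2). Cache: [bee(c=1) apple(c=4) melon(c=8)]
  25. access bee: HIT, count now 2. Cache: [bee(c=2) apple(c=4) melon(c=8)]
  26. access rat: MISS, evict bee(c=2). Cache: [rat(c=1) apple(c=4) melon(c=8)]
  27. access cow: MISS, evict rat(c=1). Cache: [cow(c=1) apple(c=4) melon(c=8)]
  28. access melon: HIT, count now 9. Cache: [cow(c=1) apple(c=4) melon(c=9)]
  29. access cow: HIT, count now 2. Cache: [cow(c=2) apple(c=4) melon(c=9)]
  30. access pig: MISS, evict cow(c=2). Cache: [pig(c=1) apple(c=4) melon(c=9)]
  31. access rat: MISS, evict pig(c=1). Cache: [rat(c=1) apple(c=4) melon(c=9)]
  32. access rat: HIT, count now 2. Cache: [rat(c=2) apple(c=4) melon(c=9)]
  33. access cherry: MISS, evict rat(c=2). Cache: [cherry(c=1) apple(c=4) melon(c=9)]
Total: 17 hits, 16 misses, 13 evictions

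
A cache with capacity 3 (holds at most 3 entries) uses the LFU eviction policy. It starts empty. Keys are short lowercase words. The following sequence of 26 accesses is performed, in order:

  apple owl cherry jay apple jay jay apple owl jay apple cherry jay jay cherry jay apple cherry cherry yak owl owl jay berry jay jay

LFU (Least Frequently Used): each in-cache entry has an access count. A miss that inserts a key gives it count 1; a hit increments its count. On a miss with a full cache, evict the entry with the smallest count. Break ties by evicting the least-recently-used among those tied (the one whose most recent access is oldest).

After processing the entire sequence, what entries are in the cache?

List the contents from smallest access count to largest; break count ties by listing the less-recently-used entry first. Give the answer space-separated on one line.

Answer: berry cherry jay

Derivation:
LFU simulation (capacity=3):
  1. access apple: MISS. Cache: [apple(c=1)]
  2. access owl: MISS. Cache: [apple(c=1) owl(c=1)]
  3. access cherry: MISS. Cache: [apple(c=1) owl(c=1) cherry(c=1)]
  4. access jay: MISS, evict apple(c=1). Cache: [owl(c=1) cherry(c=1) jay(c=1)]
  5. access apple: MISS, evict owl(c=1). Cache: [cherry(c=1) jay(c=1) apple(c=1)]
  6. access jay: HIT, count now 2. Cache: [cherry(c=1) apple(c=1) jay(c=2)]
  7. access jay: HIT, count now 3. Cache: [cherry(c=1) apple(c=1) jay(c=3)]
  8. access apple: HIT, count now 2. Cache: [cherry(c=1) apple(c=2) jay(c=3)]
  9. access owl: MISS, evict cherry(c=1). Cache: [owl(c=1) apple(c=2) jay(c=3)]
  10. access jay: HIT, count now 4. Cache: [owl(c=1) apple(c=2) jay(c=4)]
  11. access apple: HIT, count now 3. Cache: [owl(c=1) apple(c=3) jay(c=4)]
  12. access cherry: MISS, evict owl(c=1). Cache: [cherry(c=1) apple(c=3) jay(c=4)]
  13. access jay: HIT, count now 5. Cache: [cherry(c=1) apple(c=3) jay(c=5)]
  14. access jay: HIT, count now 6. Cache: [cherry(c=1) apple(c=3) jay(c=6)]
  15. access cherry: HIT, count now 2. Cache: [cherry(c=2) apple(c=3) jay(c=6)]
  16. access jay: HIT, count now 7. Cache: [cherry(c=2) apple(c=3) jay(c=7)]
  17. access apple: HIT, count now 4. Cache: [cherry(c=2) apple(c=4) jay(c=7)]
  18. access cherry: HIT, count now 3. Cache: [cherry(c=3) apple(c=4) jay(c=7)]
  19. access cherry: HIT, count now 4. Cache: [apple(c=4) cherry(c=4) jay(c=7)]
  20. access yak: MISS, evict apple(c=4). Cache: [yak(c=1) cherry(c=4) jay(c=7)]
  21. access owl: MISS, evict yak(c=1). Cache: [owl(c=1) cherry(c=4) jay(c=7)]
  22. access owl: HIT, count now 2. Cache: [owl(c=2) cherry(c=4) jay(c=7)]
  23. access jay: HIT, count now 8. Cache: [owl(c=2) cherry(c=4) jay(c=8)]
  24. access berry: MISS, evict owl(c=2). Cache: [berry(c=1) cherry(c=4) jay(c=8)]
  25. access jay: HIT, count now 9. Cache: [berry(c=1) cherry(c=4) jay(c=9)]
  26. access jay: HIT, count now 10. Cache: [berry(c=1) cherry(c=4) jay(c=10)]
Total: 16 hits, 10 misses, 7 evictions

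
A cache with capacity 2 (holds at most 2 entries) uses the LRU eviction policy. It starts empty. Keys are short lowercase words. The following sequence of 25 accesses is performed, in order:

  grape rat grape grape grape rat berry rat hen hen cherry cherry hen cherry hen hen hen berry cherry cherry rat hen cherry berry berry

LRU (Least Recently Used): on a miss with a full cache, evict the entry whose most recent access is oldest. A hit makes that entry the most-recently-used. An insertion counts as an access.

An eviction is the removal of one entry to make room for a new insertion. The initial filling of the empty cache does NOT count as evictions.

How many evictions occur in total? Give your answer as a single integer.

Answer: 9

Derivation:
LRU simulation (capacity=2):
  1. access grape: MISS. Cache (LRU->MRU): [grape]
  2. access rat: MISS. Cache (LRU->MRU): [grape rat]
  3. access grape: HIT. Cache (LRU->MRU): [rat grape]
  4. access grape: HIT. Cache (LRU->MRU): [rat grape]
  5. access grape: HIT. Cache (LRU->MRU): [rat grape]
  6. access rat: HIT. Cache (LRU->MRU): [grape rat]
  7. access berry: MISS, evict grape. Cache (LRU->MRU): [rat berry]
  8. access rat: HIT. Cache (LRU->MRU): [berry rat]
  9. access hen: MISS, evict berry. Cache (LRU->MRU): [rat hen]
  10. access hen: HIT. Cache (LRU->MRU): [rat hen]
  11. access cherry: MISS, evict rat. Cache (LRU->MRU): [hen cherry]
  12. access cherry: HIT. Cache (LRU->MRU): [hen cherry]
  13. access hen: HIT. Cache (LRU->MRU): [cherry hen]
  14. access cherry: HIT. Cache (LRU->MRU): [hen cherry]
  15. access hen: HIT. Cache (LRU->MRU): [cherry hen]
  16. access hen: HIT. Cache (LRU->MRU): [cherry hen]
  17. access hen: HIT. Cache (LRU->MRU): [cherry hen]
  18. access berry: MISS, evict cherry. Cache (LRU->MRU): [hen berry]
  19. access cherry: MISS, evict hen. Cache (LRU->MRU): [berry cherry]
  20. access cherry: HIT. Cache (LRU->MRU): [berry cherry]
  21. access rat: MISS, evict berry. Cache (LRU->MRU): [cherry rat]
  22. access hen: MISS, evict cherry. Cache (LRU->MRU): [rat hen]
  23. access cherry: MISS, evict rat. Cache (LRU->MRU): [hen cherry]
  24. access berry: MISS, evict hen. Cache (LRU->MRU): [cherry berry]
  25. access berry: HIT. Cache (LRU->MRU): [cherry berry]
Total: 14 hits, 11 misses, 9 evictions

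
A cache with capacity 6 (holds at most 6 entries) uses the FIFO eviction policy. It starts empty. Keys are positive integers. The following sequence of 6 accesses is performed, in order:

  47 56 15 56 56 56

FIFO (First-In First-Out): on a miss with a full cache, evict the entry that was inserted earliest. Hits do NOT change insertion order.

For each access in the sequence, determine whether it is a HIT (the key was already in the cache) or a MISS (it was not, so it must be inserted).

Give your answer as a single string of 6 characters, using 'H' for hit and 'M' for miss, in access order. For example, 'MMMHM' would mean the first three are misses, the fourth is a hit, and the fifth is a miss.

FIFO simulation (capacity=6):
  1. access 47: MISS. Cache (old->new): [47]
  2. access 56: MISS. Cache (old->new): [47 56]
  3. access 15: MISS. Cache (old->new): [47 56 15]
  4. access 56: HIT. Cache (old->new): [47 56 15]
  5. access 56: HIT. Cache (old->new): [47 56 15]
  6. access 56: HIT. Cache (old->new): [47 56 15]
Total: 3 hits, 3 misses, 0 evictions

Answer: MMMHHH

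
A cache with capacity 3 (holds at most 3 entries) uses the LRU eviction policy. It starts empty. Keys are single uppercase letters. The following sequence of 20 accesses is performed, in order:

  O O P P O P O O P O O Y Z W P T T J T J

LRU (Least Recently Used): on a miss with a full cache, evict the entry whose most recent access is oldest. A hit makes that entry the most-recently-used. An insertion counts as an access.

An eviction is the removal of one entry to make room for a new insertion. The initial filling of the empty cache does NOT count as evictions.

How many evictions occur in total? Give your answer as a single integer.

Answer: 5

Derivation:
LRU simulation (capacity=3):
  1. access O: MISS. Cache (LRU->MRU): [O]
  2. access O: HIT. Cache (LRU->MRU): [O]
  3. access P: MISS. Cache (LRU->MRU): [O P]
  4. access P: HIT. Cache (LRU->MRU): [O P]
  5. access O: HIT. Cache (LRU->MRU): [P O]
  6. access P: HIT. Cache (LRU->MRU): [O P]
  7. access O: HIT. Cache (LRU->MRU): [P O]
  8. access O: HIT. Cache (LRU->MRU): [P O]
  9. access P: HIT. Cache (LRU->MRU): [O P]
  10. access O: HIT. Cache (LRU->MRU): [P O]
  11. access O: HIT. Cache (LRU->MRU): [P O]
  12. access Y: MISS. Cache (LRU->MRU): [P O Y]
  13. access Z: MISS, evict P. Cache (LRU->MRU): [O Y Z]
  14. access W: MISS, evict O. Cache (LRU->MRU): [Y Z W]
  15. access P: MISS, evict Y. Cache (LRU->MRU): [Z W P]
  16. access T: MISS, evict Z. Cache (LRU->MRU): [W P T]
  17. access T: HIT. Cache (LRU->MRU): [W P T]
  18. access J: MISS, evict W. Cache (LRU->MRU): [P T J]
  19. access T: HIT. Cache (LRU->MRU): [P J T]
  20. access J: HIT. Cache (LRU->MRU): [P T J]
Total: 12 hits, 8 misses, 5 evictions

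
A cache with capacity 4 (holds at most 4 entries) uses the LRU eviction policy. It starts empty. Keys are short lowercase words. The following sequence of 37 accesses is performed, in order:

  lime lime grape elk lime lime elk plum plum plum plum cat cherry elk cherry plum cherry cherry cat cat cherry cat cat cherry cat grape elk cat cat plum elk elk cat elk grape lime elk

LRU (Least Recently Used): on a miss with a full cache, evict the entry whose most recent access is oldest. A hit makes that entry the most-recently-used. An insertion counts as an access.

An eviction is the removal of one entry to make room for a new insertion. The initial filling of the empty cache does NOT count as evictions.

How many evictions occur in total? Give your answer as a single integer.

LRU simulation (capacity=4):
  1. access lime: MISS. Cache (LRU->MRU): [lime]
  2. access lime: HIT. Cache (LRU->MRU): [lime]
  3. access grape: MISS. Cache (LRU->MRU): [lime grape]
  4. access elk: MISS. Cache (LRU->MRU): [lime grape elk]
  5. access lime: HIT. Cache (LRU->MRU): [grape elk lime]
  6. access lime: HIT. Cache (LRU->MRU): [grape elk lime]
  7. access elk: HIT. Cache (LRU->MRU): [grape lime elk]
  8. access plum: MISS. Cache (LRU->MRU): [grape lime elk plum]
  9. access plum: HIT. Cache (LRU->MRU): [grape lime elk plum]
  10. access plum: HIT. Cache (LRU->MRU): [grape lime elk plum]
  11. access plum: HIT. Cache (LRU->MRU): [grape lime elk plum]
  12. access cat: MISS, evict grape. Cache (LRU->MRU): [lime elk plum cat]
  13. access cherry: MISS, evict lime. Cache (LRU->MRU): [elk plum cat cherry]
  14. access elk: HIT. Cache (LRU->MRU): [plum cat cherry elk]
  15. access cherry: HIT. Cache (LRU->MRU): [plum cat elk cherry]
  16. access plum: HIT. Cache (LRU->MRU): [cat elk cherry plum]
  17. access cherry: HIT. Cache (LRU->MRU): [cat elk plum cherry]
  18. access cherry: HIT. Cache (LRU->MRU): [cat elk plum cherry]
  19. access cat: HIT. Cache (LRU->MRU): [elk plum cherry cat]
  20. access cat: HIT. Cache (LRU->MRU): [elk plum cherry cat]
  21. access cherry: HIT. Cache (LRU->MRU): [elk plum cat cherry]
  22. access cat: HIT. Cache (LRU->MRU): [elk plum cherry cat]
  23. access cat: HIT. Cache (LRU->MRU): [elk plum cherry cat]
  24. access cherry: HIT. Cache (LRU->MRU): [elk plum cat cherry]
  25. access cat: HIT. Cache (LRU->MRU): [elk plum cherry cat]
  26. access grape: MISS, evict elk. Cache (LRU->MRU): [plum cherry cat grape]
  27. access elk: MISS, evict plum. Cache (LRU->MRU): [cherry cat grape elk]
  28. access cat: HIT. Cache (LRU->MRU): [cherry grape elk cat]
  29. access cat: HIT. Cache (LRU->MRU): [cherry grape elk cat]
  30. access plum: MISS, evict cherry. Cache (LRU->MRU): [grape elk cat plum]
  31. access elk: HIT. Cache (LRU->MRU): [grape cat plum elk]
  32. access elk: HIT. Cache (LRU->MRU): [grape cat plum elk]
  33. access cat: HIT. Cache (LRU->MRU): [grape plum elk cat]
  34. access elk: HIT. Cache (LRU->MRU): [grape plum cat elk]
  35. access grape: HIT. Cache (LRU->MRU): [plum cat elk grape]
  36. access lime: MISS, evict plum. Cache (LRU->MRU): [cat elk grape lime]
  37. access elk: HIT. Cache (LRU->MRU): [cat grape lime elk]
Total: 27 hits, 10 misses, 6 evictions

Answer: 6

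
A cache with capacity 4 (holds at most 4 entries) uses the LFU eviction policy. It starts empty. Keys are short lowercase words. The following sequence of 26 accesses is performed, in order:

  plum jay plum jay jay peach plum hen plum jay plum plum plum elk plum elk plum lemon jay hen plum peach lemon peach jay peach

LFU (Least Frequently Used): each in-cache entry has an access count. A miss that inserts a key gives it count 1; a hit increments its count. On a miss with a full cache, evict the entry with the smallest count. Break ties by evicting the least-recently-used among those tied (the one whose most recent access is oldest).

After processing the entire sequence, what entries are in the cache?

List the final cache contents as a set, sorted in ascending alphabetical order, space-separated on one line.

LFU simulation (capacity=4):
  1. access plum: MISS. Cache: [plum(c=1)]
  2. access jay: MISS. Cache: [plum(c=1) jay(c=1)]
  3. access plum: HIT, count now 2. Cache: [jay(c=1) plum(c=2)]
  4. access jay: HIT, count now 2. Cache: [plum(c=2) jay(c=2)]
  5. access jay: HIT, count now 3. Cache: [plum(c=2) jay(c=3)]
  6. access peach: MISS. Cache: [peach(c=1) plum(c=2) jay(c=3)]
  7. access plum: HIT, count now 3. Cache: [peach(c=1) jay(c=3) plum(c=3)]
  8. access hen: MISS. Cache: [peach(c=1) hen(c=1) jay(c=3) plum(c=3)]
  9. access plum: HIT, count now 4. Cache: [peach(c=1) hen(c=1) jay(c=3) plum(c=4)]
  10. access jay: HIT, count now 4. Cache: [peach(c=1) hen(c=1) plum(c=4) jay(c=4)]
  11. access plum: HIT, count now 5. Cache: [peach(c=1) hen(c=1) jay(c=4) plum(c=5)]
  12. access plum: HIT, count now 6. Cache: [peach(c=1) hen(c=1) jay(c=4) plum(c=6)]
  13. access plum: HIT, count now 7. Cache: [peach(c=1) hen(c=1) jay(c=4) plum(c=7)]
  14. access elk: MISS, evict peach(c=1). Cache: [hen(c=1) elk(c=1) jay(c=4) plum(c=7)]
  15. access plum: HIT, count now 8. Cache: [hen(c=1) elk(c=1) jay(c=4) plum(c=8)]
  16. access elk: HIT, count now 2. Cache: [hen(c=1) elk(c=2) jay(c=4) plum(c=8)]
  17. access plum: HIT, count now 9. Cache: [hen(c=1) elk(c=2) jay(c=4) plum(c=9)]
  18. access lemon: MISS, evict hen(c=1). Cache: [lemon(c=1) elk(c=2) jay(c=4) plum(c=9)]
  19. access jay: HIT, count now 5. Cache: [lemon(c=1) elk(c=2) jay(c=5) plum(c=9)]
  20. access hen: MISS, evict lemon(c=1). Cache: [hen(c=1) elk(c=2) jay(c=5) plum(c=9)]
  21. access plum: HIT, count now 10. Cache: [hen(c=1) elk(c=2) jay(c=5) plum(c=10)]
  22. access peach: MISS, evict hen(c=1). Cache: [peach(c=1) elk(c=2) jay(c=5) plum(c=10)]
  23. access lemon: MISS, evict peach(c=1). Cache: [lemon(c=1) elk(c=2) jay(c=5) plum(c=10)]
  24. access peach: MISS, evict lemon(c=1). Cache: [peach(c=1) elk(c=2) jay(c=5) plum(c=10)]
  25. access jay: HIT, count now 6. Cache: [peach(c=1) elk(c=2) jay(c=6) plum(c=10)]
  26. access peach: HIT, count now 2. Cache: [elk(c=2) peach(c=2) jay(c=6) plum(c=10)]
Total: 16 hits, 10 misses, 6 evictions

Answer: elk jay peach plum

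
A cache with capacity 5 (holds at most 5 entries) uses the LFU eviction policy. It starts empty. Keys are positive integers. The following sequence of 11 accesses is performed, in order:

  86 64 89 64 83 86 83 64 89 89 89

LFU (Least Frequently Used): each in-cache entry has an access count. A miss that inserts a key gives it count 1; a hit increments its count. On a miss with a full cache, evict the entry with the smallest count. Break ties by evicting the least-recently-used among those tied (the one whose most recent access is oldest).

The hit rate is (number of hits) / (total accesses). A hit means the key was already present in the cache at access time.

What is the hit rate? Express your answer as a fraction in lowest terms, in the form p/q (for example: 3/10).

Answer: 7/11

Derivation:
LFU simulation (capacity=5):
  1. access 86: MISS. Cache: [86(c=1)]
  2. access 64: MISS. Cache: [86(c=1) 64(c=1)]
  3. access 89: MISS. Cache: [86(c=1) 64(c=1) 89(c=1)]
  4. access 64: HIT, count now 2. Cache: [86(c=1) 89(c=1) 64(c=2)]
  5. access 83: MISS. Cache: [86(c=1) 89(c=1) 83(c=1) 64(c=2)]
  6. access 86: HIT, count now 2. Cache: [89(c=1) 83(c=1) 64(c=2) 86(c=2)]
  7. access 83: HIT, count now 2. Cache: [89(c=1) 64(c=2) 86(c=2) 83(c=2)]
  8. access 64: HIT, count now 3. Cache: [89(c=1) 86(c=2) 83(c=2) 64(c=3)]
  9. access 89: HIT, count now 2. Cache: [86(c=2) 83(c=2) 89(c=2) 64(c=3)]
  10. access 89: HIT, count now 3. Cache: [86(c=2) 83(c=2) 64(c=3) 89(c=3)]
  11. access 89: HIT, count now 4. Cache: [86(c=2) 83(c=2) 64(c=3) 89(c=4)]
Total: 7 hits, 4 misses, 0 evictions

Hit rate = 7/11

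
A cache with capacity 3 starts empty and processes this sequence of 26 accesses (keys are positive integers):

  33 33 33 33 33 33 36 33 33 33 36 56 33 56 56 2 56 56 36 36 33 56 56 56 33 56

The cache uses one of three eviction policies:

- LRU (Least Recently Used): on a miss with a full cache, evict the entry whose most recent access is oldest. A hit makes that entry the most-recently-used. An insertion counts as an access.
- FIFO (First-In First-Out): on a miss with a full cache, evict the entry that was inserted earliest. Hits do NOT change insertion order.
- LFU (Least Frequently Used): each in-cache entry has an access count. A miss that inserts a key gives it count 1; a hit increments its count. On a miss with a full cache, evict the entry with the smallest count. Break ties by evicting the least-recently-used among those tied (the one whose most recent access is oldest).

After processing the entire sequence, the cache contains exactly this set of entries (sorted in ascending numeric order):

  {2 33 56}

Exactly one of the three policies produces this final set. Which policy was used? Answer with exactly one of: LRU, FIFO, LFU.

Simulating under each policy and comparing final sets:
  LRU: final set = {33 36 56} -> differs
  FIFO: final set = {2 33 56} -> MATCHES target
  LFU: final set = {33 36 56} -> differs
Only FIFO produces the target set.

Answer: FIFO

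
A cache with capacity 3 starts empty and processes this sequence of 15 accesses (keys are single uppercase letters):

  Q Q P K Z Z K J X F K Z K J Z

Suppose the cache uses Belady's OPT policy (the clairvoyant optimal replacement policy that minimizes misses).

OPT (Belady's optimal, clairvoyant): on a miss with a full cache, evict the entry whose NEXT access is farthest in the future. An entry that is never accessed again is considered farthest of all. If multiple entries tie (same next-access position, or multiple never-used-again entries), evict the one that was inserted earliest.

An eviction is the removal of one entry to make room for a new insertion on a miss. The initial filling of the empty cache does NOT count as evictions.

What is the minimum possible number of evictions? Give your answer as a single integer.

OPT (Belady) simulation (capacity=3):
  1. access Q: MISS. Cache: [Q]
  2. access Q: HIT. Next use of Q: never. Cache: [Q]
  3. access P: MISS. Cache: [Q P]
  4. access K: MISS. Cache: [Q P K]
  5. access Z: MISS, evict Q (next use: never). Cache: [P K Z]
  6. access Z: HIT. Next use of Z: step 12. Cache: [P K Z]
  7. access K: HIT. Next use of K: step 11. Cache: [P K Z]
  8. access J: MISS, evict P (next use: never). Cache: [K Z J]
  9. access X: MISS, evict J (next use: step 14). Cache: [K Z X]
  10. access F: MISS, evict X (next use: never). Cache: [K Z F]
  11. access K: HIT. Next use of K: step 13. Cache: [K Z F]
  12. access Z: HIT. Next use of Z: step 15. Cache: [K Z F]
  13. access K: HIT. Next use of K: never. Cache: [K Z F]
  14. access J: MISS, evict K (next use: never). Cache: [Z F J]
  15. access Z: HIT. Next use of Z: never. Cache: [Z F J]
Total: 7 hits, 8 misses, 5 evictions

Answer: 5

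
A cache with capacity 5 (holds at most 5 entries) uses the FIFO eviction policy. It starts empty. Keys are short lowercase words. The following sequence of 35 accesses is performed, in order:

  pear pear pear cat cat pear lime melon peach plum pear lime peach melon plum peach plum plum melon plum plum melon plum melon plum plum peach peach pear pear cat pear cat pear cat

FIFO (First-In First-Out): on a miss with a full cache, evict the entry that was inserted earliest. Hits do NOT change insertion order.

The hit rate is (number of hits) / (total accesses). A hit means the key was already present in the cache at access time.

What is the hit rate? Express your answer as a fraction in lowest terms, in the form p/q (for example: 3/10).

FIFO simulation (capacity=5):
  1. access pear: MISS. Cache (old->new): [pear]
  2. access pear: HIT. Cache (old->new): [pear]
  3. access pear: HIT. Cache (old->new): [pear]
  4. access cat: MISS. Cache (old->new): [pear cat]
  5. access cat: HIT. Cache (old->new): [pear cat]
  6. access pear: HIT. Cache (old->new): [pear cat]
  7. access lime: MISS. Cache (old->new): [pear cat lime]
  8. access melon: MISS. Cache (old->new): [pear cat lime melon]
  9. access peach: MISS. Cache (old->new): [pear cat lime melon peach]
  10. access plum: MISS, evict pear. Cache (old->new): [cat lime melon peach plum]
  11. access pear: MISS, evict cat. Cache (old->new): [lime melon peach plum pear]
  12. access lime: HIT. Cache (old->new): [lime melon peach plum pear]
  13. access peach: HIT. Cache (old->new): [lime melon peach plum pear]
  14. access melon: HIT. Cache (old->new): [lime melon peach plum pear]
  15. access plum: HIT. Cache (old->new): [lime melon peach plum pear]
  16. access peach: HIT. Cache (old->new): [lime melon peach plum pear]
  17. access plum: HIT. Cache (old->new): [lime melon peach plum pear]
  18. access plum: HIT. Cache (old->new): [lime melon peach plum pear]
  19. access melon: HIT. Cache (old->new): [lime melon peach plum pear]
  20. access plum: HIT. Cache (old->new): [lime melon peach plum pear]
  21. access plum: HIT. Cache (old->new): [lime melon peach plum pear]
  22. access melon: HIT. Cache (old->new): [lime melon peach plum pear]
  23. access plum: HIT. Cache (old->new): [lime melon peach plum pear]
  24. access melon: HIT. Cache (old->new): [lime melon peach plum pear]
  25. access plum: HIT. Cache (old->new): [lime melon peach plum pear]
  26. access plum: HIT. Cache (old->new): [lime melon peach plum pear]
  27. access peach: HIT. Cache (old->new): [lime melon peach plum pear]
  28. access peach: HIT. Cache (old->new): [lime melon peach plum pear]
  29. access pear: HIT. Cache (old->new): [lime melon peach plum pear]
  30. access pear: HIT. Cache (old->new): [lime melon peach plum pear]
  31. access cat: MISS, evict lime. Cache (old->new): [melon peach plum pear cat]
  32. access pear: HIT. Cache (old->new): [melon peach plum pear cat]
  33. access cat: HIT. Cache (old->new): [melon peach plum pear cat]
  34. access pear: HIT. Cache (old->new): [melon peach plum pear cat]
  35. access cat: HIT. Cache (old->new): [melon peach plum pear cat]
Total: 27 hits, 8 misses, 3 evictions

Hit rate = 27/35

Answer: 27/35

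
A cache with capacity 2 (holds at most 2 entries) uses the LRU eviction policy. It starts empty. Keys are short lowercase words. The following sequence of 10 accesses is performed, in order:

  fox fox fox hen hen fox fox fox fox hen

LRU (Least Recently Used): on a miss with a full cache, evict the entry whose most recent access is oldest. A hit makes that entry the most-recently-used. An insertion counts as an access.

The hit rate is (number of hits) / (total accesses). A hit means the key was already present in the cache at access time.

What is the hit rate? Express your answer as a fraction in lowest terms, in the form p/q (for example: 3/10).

Answer: 4/5

Derivation:
LRU simulation (capacity=2):
  1. access fox: MISS. Cache (LRU->MRU): [fox]
  2. access fox: HIT. Cache (LRU->MRU): [fox]
  3. access fox: HIT. Cache (LRU->MRU): [fox]
  4. access hen: MISS. Cache (LRU->MRU): [fox hen]
  5. access hen: HIT. Cache (LRU->MRU): [fox hen]
  6. access fox: HIT. Cache (LRU->MRU): [hen fox]
  7. access fox: HIT. Cache (LRU->MRU): [hen fox]
  8. access fox: HIT. Cache (LRU->MRU): [hen fox]
  9. access fox: HIT. Cache (LRU->MRU): [hen fox]
  10. access hen: HIT. Cache (LRU->MRU): [fox hen]
Total: 8 hits, 2 misses, 0 evictions

Hit rate = 8/10 = 4/5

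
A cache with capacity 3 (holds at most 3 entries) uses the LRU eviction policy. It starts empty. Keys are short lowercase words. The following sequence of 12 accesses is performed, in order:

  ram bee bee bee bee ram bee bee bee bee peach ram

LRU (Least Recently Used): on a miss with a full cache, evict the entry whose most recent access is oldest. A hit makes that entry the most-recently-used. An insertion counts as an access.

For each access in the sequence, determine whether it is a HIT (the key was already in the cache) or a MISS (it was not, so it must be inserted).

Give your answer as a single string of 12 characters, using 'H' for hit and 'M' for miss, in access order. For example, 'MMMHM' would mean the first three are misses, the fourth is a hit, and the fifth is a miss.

LRU simulation (capacity=3):
  1. access ram: MISS. Cache (LRU->MRU): [ram]
  2. access bee: MISS. Cache (LRU->MRU): [ram bee]
  3. access bee: HIT. Cache (LRU->MRU): [ram bee]
  4. access bee: HIT. Cache (LRU->MRU): [ram bee]
  5. access bee: HIT. Cache (LRU->MRU): [ram bee]
  6. access ram: HIT. Cache (LRU->MRU): [bee ram]
  7. access bee: HIT. Cache (LRU->MRU): [ram bee]
  8. access bee: HIT. Cache (LRU->MRU): [ram bee]
  9. access bee: HIT. Cache (LRU->MRU): [ram bee]
  10. access bee: HIT. Cache (LRU->MRU): [ram bee]
  11. access peach: MISS. Cache (LRU->MRU): [ram bee peach]
  12. access ram: HIT. Cache (LRU->MRU): [bee peach ram]
Total: 9 hits, 3 misses, 0 evictions

Answer: MMHHHHHHHHMH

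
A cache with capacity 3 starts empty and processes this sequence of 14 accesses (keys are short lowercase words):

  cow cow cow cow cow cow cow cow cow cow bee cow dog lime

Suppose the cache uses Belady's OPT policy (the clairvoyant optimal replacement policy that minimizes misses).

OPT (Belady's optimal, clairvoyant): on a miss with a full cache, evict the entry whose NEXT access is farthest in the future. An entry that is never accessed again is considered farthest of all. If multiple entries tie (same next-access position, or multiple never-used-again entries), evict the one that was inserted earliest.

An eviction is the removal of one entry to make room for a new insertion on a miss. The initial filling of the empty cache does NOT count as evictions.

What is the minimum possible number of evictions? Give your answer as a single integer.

Answer: 1

Derivation:
OPT (Belady) simulation (capacity=3):
  1. access cow: MISS. Cache: [cow]
  2. access cow: HIT. Next use of cow: step 3. Cache: [cow]
  3. access cow: HIT. Next use of cow: step 4. Cache: [cow]
  4. access cow: HIT. Next use of cow: step 5. Cache: [cow]
  5. access cow: HIT. Next use of cow: step 6. Cache: [cow]
  6. access cow: HIT. Next use of cow: step 7. Cache: [cow]
  7. access cow: HIT. Next use of cow: step 8. Cache: [cow]
  8. access cow: HIT. Next use of cow: step 9. Cache: [cow]
  9. access cow: HIT. Next use of cow: step 10. Cache: [cow]
  10. access cow: HIT. Next use of cow: step 12. Cache: [cow]
  11. access bee: MISS. Cache: [cow bee]
  12. access cow: HIT. Next use of cow: never. Cache: [cow bee]
  13. access dog: MISS. Cache: [cow bee dog]
  14. access lime: MISS, evict cow (next use: never). Cache: [bee dog lime]
Total: 10 hits, 4 misses, 1 evictions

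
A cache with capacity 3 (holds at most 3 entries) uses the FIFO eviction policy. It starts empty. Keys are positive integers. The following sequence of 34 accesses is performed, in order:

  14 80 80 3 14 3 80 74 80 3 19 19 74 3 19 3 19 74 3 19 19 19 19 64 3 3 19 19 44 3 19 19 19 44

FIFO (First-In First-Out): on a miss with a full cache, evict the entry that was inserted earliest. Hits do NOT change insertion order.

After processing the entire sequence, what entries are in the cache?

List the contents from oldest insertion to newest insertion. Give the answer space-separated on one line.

Answer: 3 44 19

Derivation:
FIFO simulation (capacity=3):
  1. access 14: MISS. Cache (old->new): [14]
  2. access 80: MISS. Cache (old->new): [14 80]
  3. access 80: HIT. Cache (old->new): [14 80]
  4. access 3: MISS. Cache (old->new): [14 80 3]
  5. access 14: HIT. Cache (old->new): [14 80 3]
  6. access 3: HIT. Cache (old->new): [14 80 3]
  7. access 80: HIT. Cache (old->new): [14 80 3]
  8. access 74: MISS, evict 14. Cache (old->new): [80 3 74]
  9. access 80: HIT. Cache (old->new): [80 3 74]
  10. access 3: HIT. Cache (old->new): [80 3 74]
  11. access 19: MISS, evict 80. Cache (old->new): [3 74 19]
  12. access 19: HIT. Cache (old->new): [3 74 19]
  13. access 74: HIT. Cache (old->new): [3 74 19]
  14. access 3: HIT. Cache (old->new): [3 74 19]
  15. access 19: HIT. Cache (old->new): [3 74 19]
  16. access 3: HIT. Cache (old->new): [3 74 19]
  17. access 19: HIT. Cache (old->new): [3 74 19]
  18. access 74: HIT. Cache (old->new): [3 74 19]
  19. access 3: HIT. Cache (old->new): [3 74 19]
  20. access 19: HIT. Cache (old->new): [3 74 19]
  21. access 19: HIT. Cache (old->new): [3 74 19]
  22. access 19: HIT. Cache (old->new): [3 74 19]
  23. access 19: HIT. Cache (old->new): [3 74 19]
  24. access 64: MISS, evict 3. Cache (old->new): [74 19 64]
  25. access 3: MISS, evict 74. Cache (old->new): [19 64 3]
  26. access 3: HIT. Cache (old->new): [19 64 3]
  27. access 19: HIT. Cache (old->new): [19 64 3]
  28. access 19: HIT. Cache (old->new): [19 64 3]
  29. access 44: MISS, evict 19. Cache (old->new): [64 3 44]
  30. access 3: HIT. Cache (old->new): [64 3 44]
  31. access 19: MISS, evict 64. Cache (old->new): [3 44 19]
  32. access 19: HIT. Cache (old->new): [3 44 19]
  33. access 19: HIT. Cache (old->new): [3 44 19]
  34. access 44: HIT. Cache (old->new): [3 44 19]
Total: 25 hits, 9 misses, 6 evictions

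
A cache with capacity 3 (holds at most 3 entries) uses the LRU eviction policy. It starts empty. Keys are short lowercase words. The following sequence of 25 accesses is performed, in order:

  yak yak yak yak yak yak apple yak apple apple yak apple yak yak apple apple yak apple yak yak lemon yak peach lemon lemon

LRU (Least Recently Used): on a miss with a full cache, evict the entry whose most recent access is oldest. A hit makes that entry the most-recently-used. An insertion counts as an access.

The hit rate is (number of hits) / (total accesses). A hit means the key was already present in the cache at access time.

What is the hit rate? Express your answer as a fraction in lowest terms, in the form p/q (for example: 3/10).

LRU simulation (capacity=3):
  1. access yak: MISS. Cache (LRU->MRU): [yak]
  2. access yak: HIT. Cache (LRU->MRU): [yak]
  3. access yak: HIT. Cache (LRU->MRU): [yak]
  4. access yak: HIT. Cache (LRU->MRU): [yak]
  5. access yak: HIT. Cache (LRU->MRU): [yak]
  6. access yak: HIT. Cache (LRU->MRU): [yak]
  7. access apple: MISS. Cache (LRU->MRU): [yak apple]
  8. access yak: HIT. Cache (LRU->MRU): [apple yak]
  9. access apple: HIT. Cache (LRU->MRU): [yak apple]
  10. access apple: HIT. Cache (LRU->MRU): [yak apple]
  11. access yak: HIT. Cache (LRU->MRU): [apple yak]
  12. access apple: HIT. Cache (LRU->MRU): [yak apple]
  13. access yak: HIT. Cache (LRU->MRU): [apple yak]
  14. access yak: HIT. Cache (LRU->MRU): [apple yak]
  15. access apple: HIT. Cache (LRU->MRU): [yak apple]
  16. access apple: HIT. Cache (LRU->MRU): [yak apple]
  17. access yak: HIT. Cache (LRU->MRU): [apple yak]
  18. access apple: HIT. Cache (LRU->MRU): [yak apple]
  19. access yak: HIT. Cache (LRU->MRU): [apple yak]
  20. access yak: HIT. Cache (LRU->MRU): [apple yak]
  21. access lemon: MISS. Cache (LRU->MRU): [apple yak lemon]
  22. access yak: HIT. Cache (LRU->MRU): [apple lemon yak]
  23. access peach: MISS, evict apple. Cache (LRU->MRU): [lemon yak peach]
  24. access lemon: HIT. Cache (LRU->MRU): [yak peach lemon]
  25. access lemon: HIT. Cache (LRU->MRU): [yak peach lemon]
Total: 21 hits, 4 misses, 1 evictions

Hit rate = 21/25

Answer: 21/25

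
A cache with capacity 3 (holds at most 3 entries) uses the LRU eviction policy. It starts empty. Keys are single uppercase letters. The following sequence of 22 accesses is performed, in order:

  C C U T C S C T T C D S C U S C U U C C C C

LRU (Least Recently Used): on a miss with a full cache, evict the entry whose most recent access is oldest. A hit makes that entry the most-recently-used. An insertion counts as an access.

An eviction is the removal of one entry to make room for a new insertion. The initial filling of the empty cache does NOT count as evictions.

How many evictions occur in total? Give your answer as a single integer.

LRU simulation (capacity=3):
  1. access C: MISS. Cache (LRU->MRU): [C]
  2. access C: HIT. Cache (LRU->MRU): [C]
  3. access U: MISS. Cache (LRU->MRU): [C U]
  4. access T: MISS. Cache (LRU->MRU): [C U T]
  5. access C: HIT. Cache (LRU->MRU): [U T C]
  6. access S: MISS, evict U. Cache (LRU->MRU): [T C S]
  7. access C: HIT. Cache (LRU->MRU): [T S C]
  8. access T: HIT. Cache (LRU->MRU): [S C T]
  9. access T: HIT. Cache (LRU->MRU): [S C T]
  10. access C: HIT. Cache (LRU->MRU): [S T C]
  11. access D: MISS, evict S. Cache (LRU->MRU): [T C D]
  12. access S: MISS, evict T. Cache (LRU->MRU): [C D S]
  13. access C: HIT. Cache (LRU->MRU): [D S C]
  14. access U: MISS, evict D. Cache (LRU->MRU): [S C U]
  15. access S: HIT. Cache (LRU->MRU): [C U S]
  16. access C: HIT. Cache (LRU->MRU): [U S C]
  17. access U: HIT. Cache (LRU->MRU): [S C U]
  18. access U: HIT. Cache (LRU->MRU): [S C U]
  19. access C: HIT. Cache (LRU->MRU): [S U C]
  20. access C: HIT. Cache (LRU->MRU): [S U C]
  21. access C: HIT. Cache (LRU->MRU): [S U C]
  22. access C: HIT. Cache (LRU->MRU): [S U C]
Total: 15 hits, 7 misses, 4 evictions

Answer: 4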